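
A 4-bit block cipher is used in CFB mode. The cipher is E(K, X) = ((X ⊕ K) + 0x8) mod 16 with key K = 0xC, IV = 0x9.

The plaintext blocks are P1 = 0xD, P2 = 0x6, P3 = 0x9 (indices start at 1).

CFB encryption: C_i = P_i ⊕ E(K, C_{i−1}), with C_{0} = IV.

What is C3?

C1: E(K, 0x9) = 0xD; 0xD ⊕ 0xD = 0x0.
C2: E(K, 0x0) = 0x4; 0x6 ⊕ 0x4 = 0x2.
C3: E(K, 0x2) = 0x6; 0x9 ⊕ 0x6 = 0xF.

C3 = 0xF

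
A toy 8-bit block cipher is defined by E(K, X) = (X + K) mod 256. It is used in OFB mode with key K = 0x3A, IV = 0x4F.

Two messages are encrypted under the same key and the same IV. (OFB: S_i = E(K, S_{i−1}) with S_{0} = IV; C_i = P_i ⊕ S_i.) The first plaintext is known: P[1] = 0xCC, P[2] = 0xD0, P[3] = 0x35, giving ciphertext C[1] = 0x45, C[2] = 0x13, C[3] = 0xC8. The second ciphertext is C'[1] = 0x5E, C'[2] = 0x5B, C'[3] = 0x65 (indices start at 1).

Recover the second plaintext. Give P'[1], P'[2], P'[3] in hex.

P'[1] = 0xD7, P'[2] = 0x98, P'[3] = 0x98

In OFB with a reused IV, both messages share the same keystream S_i, so C_i ⊕ C'_i = P_i ⊕ P'_i and thus P'_i = P_i ⊕ C_i ⊕ C'_i.
P'[1]: 0xCC ⊕ 0x45 ⊕ 0x5E = 0xD7.
P'[2]: 0xD0 ⊕ 0x13 ⊕ 0x5B = 0x98.
P'[3]: 0x35 ⊕ 0xC8 ⊕ 0x65 = 0x98.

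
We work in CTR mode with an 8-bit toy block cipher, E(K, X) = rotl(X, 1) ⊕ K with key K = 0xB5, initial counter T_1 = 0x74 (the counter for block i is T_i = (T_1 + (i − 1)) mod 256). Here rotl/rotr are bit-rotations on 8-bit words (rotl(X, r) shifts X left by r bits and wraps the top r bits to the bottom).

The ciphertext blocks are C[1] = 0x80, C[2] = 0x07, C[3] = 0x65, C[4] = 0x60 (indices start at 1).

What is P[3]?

P[3] = 0x3C

CTR decryption: S_i = E(K, T_i) where T_i is the counter for block i; P_i = C_i ⊕ S_i.
P[3]: T = 0x76, S = E(K, T) = 0x59; 0x65 ⊕ 0x59 = 0x3C.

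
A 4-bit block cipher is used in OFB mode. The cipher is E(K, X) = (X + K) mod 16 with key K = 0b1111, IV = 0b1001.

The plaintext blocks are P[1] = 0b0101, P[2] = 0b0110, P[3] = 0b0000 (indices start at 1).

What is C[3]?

C[3] = 0b0110

OFB encryption: S_i = E(K, S_{i−1}) with S_{0} = IV; C_i = P_i ⊕ S_i.
C[1]: S = E(K, 0b1001) = 0b1000; 0b0101 ⊕ 0b1000 = 0b1101.
C[2]: S = E(K, 0b1000) = 0b0111; 0b0110 ⊕ 0b0111 = 0b0001.
C[3]: S = E(K, 0b0111) = 0b0110; 0b0000 ⊕ 0b0110 = 0b0110.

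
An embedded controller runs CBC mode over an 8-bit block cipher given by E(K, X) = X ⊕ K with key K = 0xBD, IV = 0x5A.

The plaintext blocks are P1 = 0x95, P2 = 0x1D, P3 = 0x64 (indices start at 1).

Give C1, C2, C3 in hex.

CBC encryption: C_i = E(K, P_i ⊕ C_{i−1}), with C_{0} = IV.
C1: P1 ⊕ 0x5A = 0xCF; E(K, 0xCF) = 0x72.
C2: P2 ⊕ 0x72 = 0x6F; E(K, 0x6F) = 0xD2.
C3: P3 ⊕ 0xD2 = 0xB6; E(K, 0xB6) = 0x0B.

C1 = 0x72, C2 = 0xD2, C3 = 0x0B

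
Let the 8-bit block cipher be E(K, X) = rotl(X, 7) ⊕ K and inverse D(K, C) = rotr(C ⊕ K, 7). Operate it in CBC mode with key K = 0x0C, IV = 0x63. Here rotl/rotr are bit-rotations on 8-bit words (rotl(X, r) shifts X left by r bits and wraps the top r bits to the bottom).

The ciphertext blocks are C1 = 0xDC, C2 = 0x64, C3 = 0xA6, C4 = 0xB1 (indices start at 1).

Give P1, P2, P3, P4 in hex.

P1 = 0xC2, P2 = 0x0C, P3 = 0x31, P4 = 0xDD

CBC decryption: P_i = D(K, C_i) ⊕ C_{i−1}, with C_{0} = IV.
P1: D(K, 0xDC) = 0xA1; 0xA1 ⊕ 0x63 = 0xC2.
P2: D(K, 0x64) = 0xD0; 0xD0 ⊕ 0xDC = 0x0C.
P3: D(K, 0xA6) = 0x55; 0x55 ⊕ 0x64 = 0x31.
P4: D(K, 0xB1) = 0x7B; 0x7B ⊕ 0xA6 = 0xDD.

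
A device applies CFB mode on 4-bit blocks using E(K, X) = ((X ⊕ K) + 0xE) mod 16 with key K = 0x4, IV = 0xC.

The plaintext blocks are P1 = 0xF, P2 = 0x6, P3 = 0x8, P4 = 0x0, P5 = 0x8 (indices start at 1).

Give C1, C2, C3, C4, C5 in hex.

C1 = 0x9, C2 = 0xD, C3 = 0xF, C4 = 0x9, C5 = 0x3

CFB encryption: C_i = P_i ⊕ E(K, C_{i−1}), with C_{0} = IV.
C1: E(K, 0xC) = 0x6; 0xF ⊕ 0x6 = 0x9.
C2: E(K, 0x9) = 0xB; 0x6 ⊕ 0xB = 0xD.
C3: E(K, 0xD) = 0x7; 0x8 ⊕ 0x7 = 0xF.
C4: E(K, 0xF) = 0x9; 0x0 ⊕ 0x9 = 0x9.
C5: E(K, 0x9) = 0xB; 0x8 ⊕ 0xB = 0x3.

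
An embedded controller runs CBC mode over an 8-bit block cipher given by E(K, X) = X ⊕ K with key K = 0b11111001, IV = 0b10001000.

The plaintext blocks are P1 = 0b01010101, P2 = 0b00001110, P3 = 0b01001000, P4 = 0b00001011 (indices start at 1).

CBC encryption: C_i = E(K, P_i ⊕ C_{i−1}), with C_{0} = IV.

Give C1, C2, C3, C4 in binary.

C1: P1 ⊕ 0b10001000 = 0b11011101; E(K, 0b11011101) = 0b00100100.
C2: P2 ⊕ 0b00100100 = 0b00101010; E(K, 0b00101010) = 0b11010011.
C3: P3 ⊕ 0b11010011 = 0b10011011; E(K, 0b10011011) = 0b01100010.
C4: P4 ⊕ 0b01100010 = 0b01101001; E(K, 0b01101001) = 0b10010000.

C1 = 0b00100100, C2 = 0b11010011, C3 = 0b01100010, C4 = 0b10010000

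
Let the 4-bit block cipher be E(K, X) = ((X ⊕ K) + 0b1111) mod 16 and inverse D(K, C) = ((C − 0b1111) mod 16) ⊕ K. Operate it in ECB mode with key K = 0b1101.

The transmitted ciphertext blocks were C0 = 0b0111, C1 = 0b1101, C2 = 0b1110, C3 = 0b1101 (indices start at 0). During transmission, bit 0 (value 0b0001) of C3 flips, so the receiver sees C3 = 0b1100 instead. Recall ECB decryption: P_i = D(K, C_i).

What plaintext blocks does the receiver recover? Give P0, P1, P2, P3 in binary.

Only C3 changed, to 0b1100. In ECB, a change in C_i affects only P_i. Decrypting the received ciphertext:
P0: D(K, 0b0111) = 0b0101.
P1: D(K, 0b1101) = 0b0011.
P2: D(K, 0b1110) = 0b0010.
P3: D(K, 0b1100) = 0b0000.
Blocks that differ from the original plaintext: P3.

P0 = 0b0101, P1 = 0b0011, P2 = 0b0010, P3 = 0b0000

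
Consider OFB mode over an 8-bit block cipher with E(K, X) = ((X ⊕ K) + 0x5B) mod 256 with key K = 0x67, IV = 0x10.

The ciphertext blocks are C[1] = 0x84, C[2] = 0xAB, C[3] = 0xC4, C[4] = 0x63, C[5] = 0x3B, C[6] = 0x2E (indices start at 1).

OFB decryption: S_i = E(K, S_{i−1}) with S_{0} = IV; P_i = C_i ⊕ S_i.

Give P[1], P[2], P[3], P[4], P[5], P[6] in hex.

P[1] = 0x56, P[2] = 0xBB, P[3] = 0x16, P[4] = 0x73, P[5] = 0xE9, P[6] = 0x3E

P[1]: S = E(K, 0x10) = 0xD2; 0x84 ⊕ 0xD2 = 0x56.
P[2]: S = E(K, 0xD2) = 0x10; 0xAB ⊕ 0x10 = 0xBB.
P[3]: S = E(K, 0x10) = 0xD2; 0xC4 ⊕ 0xD2 = 0x16.
P[4]: S = E(K, 0xD2) = 0x10; 0x63 ⊕ 0x10 = 0x73.
P[5]: S = E(K, 0x10) = 0xD2; 0x3B ⊕ 0xD2 = 0xE9.
P[6]: S = E(K, 0xD2) = 0x10; 0x2E ⊕ 0x10 = 0x3E.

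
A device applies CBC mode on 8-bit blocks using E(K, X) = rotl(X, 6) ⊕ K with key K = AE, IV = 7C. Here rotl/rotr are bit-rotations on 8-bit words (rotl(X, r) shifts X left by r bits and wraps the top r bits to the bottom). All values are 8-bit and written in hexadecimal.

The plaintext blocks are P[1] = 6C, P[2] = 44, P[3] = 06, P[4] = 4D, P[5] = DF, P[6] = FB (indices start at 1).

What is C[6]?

CBC encryption: C_i = E(K, P_i ⊕ C_{i−1}), with C_{0} = IV.
C[1]: P[1] ⊕ 7C = 10; E(K, 10) = AA.
C[2]: P[2] ⊕ AA = EE; E(K, EE) = 15.
C[3]: P[3] ⊕ 15 = 13; E(K, 13) = 6A.
C[4]: P[4] ⊕ 6A = 27; E(K, 27) = 67.
C[5]: P[5] ⊕ 67 = B8; E(K, B8) = 80.
C[6]: P[6] ⊕ 80 = 7B; E(K, 7B) = 70.

C[6] = 70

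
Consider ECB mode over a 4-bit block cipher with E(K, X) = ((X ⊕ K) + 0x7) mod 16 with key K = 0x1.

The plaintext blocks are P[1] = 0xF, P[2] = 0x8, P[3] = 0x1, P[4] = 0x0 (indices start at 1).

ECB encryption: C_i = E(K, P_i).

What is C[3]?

C[3] = 0x7

C[3]: E(K, 0x1) = 0x7.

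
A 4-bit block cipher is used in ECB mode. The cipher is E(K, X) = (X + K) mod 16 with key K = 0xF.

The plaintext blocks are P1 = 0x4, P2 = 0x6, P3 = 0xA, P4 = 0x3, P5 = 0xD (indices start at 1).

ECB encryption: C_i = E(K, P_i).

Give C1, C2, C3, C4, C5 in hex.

C1 = 0x3, C2 = 0x5, C3 = 0x9, C4 = 0x2, C5 = 0xC

C1: E(K, 0x4) = 0x3.
C2: E(K, 0x6) = 0x5.
C3: E(K, 0xA) = 0x9.
C4: E(K, 0x3) = 0x2.
C5: E(K, 0xD) = 0xC.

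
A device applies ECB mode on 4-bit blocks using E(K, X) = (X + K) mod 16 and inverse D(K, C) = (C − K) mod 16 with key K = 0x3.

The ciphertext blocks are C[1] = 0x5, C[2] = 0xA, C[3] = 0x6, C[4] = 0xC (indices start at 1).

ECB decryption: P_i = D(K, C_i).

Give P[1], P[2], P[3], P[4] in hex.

P[1]: D(K, 0x5) = 0x2.
P[2]: D(K, 0xA) = 0x7.
P[3]: D(K, 0x6) = 0x3.
P[4]: D(K, 0xC) = 0x9.

P[1] = 0x2, P[2] = 0x7, P[3] = 0x3, P[4] = 0x9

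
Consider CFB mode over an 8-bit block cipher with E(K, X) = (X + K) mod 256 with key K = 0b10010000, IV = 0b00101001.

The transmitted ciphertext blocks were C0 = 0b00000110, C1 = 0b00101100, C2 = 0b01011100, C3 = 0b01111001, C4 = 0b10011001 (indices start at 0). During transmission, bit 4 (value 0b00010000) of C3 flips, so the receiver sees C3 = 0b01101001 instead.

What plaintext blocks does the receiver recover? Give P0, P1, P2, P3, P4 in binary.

CFB decryption: P_i = C_i ⊕ E(K, C_{i−1}), with C_{−1} = IV.
Only C3 changed, to 0b01101001. In CFB, a change in C_i flips the same bit in P_i and garbles P_{i+1}. Decrypting the received ciphertext:
P0: E(K, 0b00101001) = 0b10111001; 0b00000110 ⊕ 0b10111001 = 0b10111111.
P1: E(K, 0b00000110) = 0b10010110; 0b00101100 ⊕ 0b10010110 = 0b10111010.
P2: E(K, 0b00101100) = 0b10111100; 0b01011100 ⊕ 0b10111100 = 0b11100000.
P3: E(K, 0b01011100) = 0b11101100; 0b01101001 ⊕ 0b11101100 = 0b10000101.
P4: E(K, 0b01101001) = 0b11111001; 0b10011001 ⊕ 0b11111001 = 0b01100000.
Blocks that differ from the original plaintext: P3, P4.

P0 = 0b10111111, P1 = 0b10111010, P2 = 0b11100000, P3 = 0b10000101, P4 = 0b01100000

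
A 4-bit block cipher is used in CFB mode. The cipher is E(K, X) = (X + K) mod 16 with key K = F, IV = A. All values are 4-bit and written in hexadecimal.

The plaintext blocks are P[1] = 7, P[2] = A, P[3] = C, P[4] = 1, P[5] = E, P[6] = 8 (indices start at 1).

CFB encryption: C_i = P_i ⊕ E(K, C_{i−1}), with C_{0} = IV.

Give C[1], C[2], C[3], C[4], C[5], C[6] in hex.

C[1]: E(K, A) = 9; 7 ⊕ 9 = E.
C[2]: E(K, E) = D; A ⊕ D = 7.
C[3]: E(K, 7) = 6; C ⊕ 6 = A.
C[4]: E(K, A) = 9; 1 ⊕ 9 = 8.
C[5]: E(K, 8) = 7; E ⊕ 7 = 9.
C[6]: E(K, 9) = 8; 8 ⊕ 8 = 0.

C[1] = E, C[2] = 7, C[3] = A, C[4] = 8, C[5] = 9, C[6] = 0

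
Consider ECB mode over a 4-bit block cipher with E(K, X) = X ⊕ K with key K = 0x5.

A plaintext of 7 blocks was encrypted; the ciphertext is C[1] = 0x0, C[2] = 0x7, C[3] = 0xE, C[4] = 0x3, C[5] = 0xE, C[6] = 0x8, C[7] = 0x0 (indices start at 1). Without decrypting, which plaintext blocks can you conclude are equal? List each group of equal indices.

ECB encrypts each block independently with the same key, so equal ciphertext blocks imply equal plaintext blocks.
C[1] = C[7] = 0x0, so P[1] = P[7].
C[3] = C[5] = 0xE, so P[3] = P[5].

P[1] = P[7]; P[3] = P[5]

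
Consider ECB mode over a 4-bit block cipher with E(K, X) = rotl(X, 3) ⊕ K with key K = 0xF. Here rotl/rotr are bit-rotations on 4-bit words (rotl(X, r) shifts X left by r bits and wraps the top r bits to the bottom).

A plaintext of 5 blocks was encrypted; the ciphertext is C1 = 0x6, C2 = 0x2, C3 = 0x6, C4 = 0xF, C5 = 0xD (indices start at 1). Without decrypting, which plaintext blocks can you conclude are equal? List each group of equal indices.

P1 = P3

ECB encrypts each block independently with the same key, so equal ciphertext blocks imply equal plaintext blocks.
C1 = C3 = 0x6, so P1 = P3.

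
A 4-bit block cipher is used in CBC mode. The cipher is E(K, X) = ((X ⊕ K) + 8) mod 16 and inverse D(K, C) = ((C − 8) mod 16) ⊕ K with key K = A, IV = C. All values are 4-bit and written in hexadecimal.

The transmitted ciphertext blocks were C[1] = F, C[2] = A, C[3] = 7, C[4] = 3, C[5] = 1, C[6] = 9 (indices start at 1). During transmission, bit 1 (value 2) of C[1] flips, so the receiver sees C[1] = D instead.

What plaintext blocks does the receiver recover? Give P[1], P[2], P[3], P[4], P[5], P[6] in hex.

P[1] = 3, P[2] = 5, P[3] = F, P[4] = 6, P[5] = 0, P[6] = A

CBC decryption: P_i = D(K, C_i) ⊕ C_{i−1}, with C_{0} = IV.
Only C[1] changed, to D. In CBC, a change in C_i garbles P_i and flips the same bit in P_{i+1}. Decrypting the received ciphertext:
P[1]: D(K, D) = F; F ⊕ C = 3.
P[2]: D(K, A) = 8; 8 ⊕ D = 5.
P[3]: D(K, 7) = 5; 5 ⊕ A = F.
P[4]: D(K, 3) = 1; 1 ⊕ 7 = 6.
P[5]: D(K, 1) = 3; 3 ⊕ 3 = 0.
P[6]: D(K, 9) = B; B ⊕ 1 = A.
Blocks that differ from the original plaintext: P[1], P[2].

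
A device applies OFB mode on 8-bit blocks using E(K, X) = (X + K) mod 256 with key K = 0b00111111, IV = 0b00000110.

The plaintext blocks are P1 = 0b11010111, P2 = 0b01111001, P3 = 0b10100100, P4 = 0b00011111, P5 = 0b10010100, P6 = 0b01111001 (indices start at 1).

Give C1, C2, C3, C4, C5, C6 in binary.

OFB encryption: S_i = E(K, S_{i−1}) with S_{0} = IV; C_i = P_i ⊕ S_i.
C1: S = E(K, 0b00000110) = 0b01000101; 0b11010111 ⊕ 0b01000101 = 0b10010010.
C2: S = E(K, 0b01000101) = 0b10000100; 0b01111001 ⊕ 0b10000100 = 0b11111101.
C3: S = E(K, 0b10000100) = 0b11000011; 0b10100100 ⊕ 0b11000011 = 0b01100111.
C4: S = E(K, 0b11000011) = 0b00000010; 0b00011111 ⊕ 0b00000010 = 0b00011101.
C5: S = E(K, 0b00000010) = 0b01000001; 0b10010100 ⊕ 0b01000001 = 0b11010101.
C6: S = E(K, 0b01000001) = 0b10000000; 0b01111001 ⊕ 0b10000000 = 0b11111001.

C1 = 0b10010010, C2 = 0b11111101, C3 = 0b01100111, C4 = 0b00011101, C5 = 0b11010101, C6 = 0b11111001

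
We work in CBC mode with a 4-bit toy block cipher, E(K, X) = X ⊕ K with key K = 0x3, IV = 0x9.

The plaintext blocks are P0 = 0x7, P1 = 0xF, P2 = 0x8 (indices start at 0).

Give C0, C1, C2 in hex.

C0 = 0xD, C1 = 0x1, C2 = 0xA

CBC encryption: C_i = E(K, P_i ⊕ C_{i−1}), with C_{−1} = IV.
C0: P0 ⊕ 0x9 = 0xE; E(K, 0xE) = 0xD.
C1: P1 ⊕ 0xD = 0x2; E(K, 0x2) = 0x1.
C2: P2 ⊕ 0x1 = 0x9; E(K, 0x9) = 0xA.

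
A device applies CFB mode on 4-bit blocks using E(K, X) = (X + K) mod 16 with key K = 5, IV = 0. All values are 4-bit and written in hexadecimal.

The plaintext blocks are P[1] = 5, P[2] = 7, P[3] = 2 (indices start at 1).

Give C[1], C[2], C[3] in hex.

C[1] = 0, C[2] = 2, C[3] = 5

CFB encryption: C_i = P_i ⊕ E(K, C_{i−1}), with C_{0} = IV.
C[1]: E(K, 0) = 5; 5 ⊕ 5 = 0.
C[2]: E(K, 0) = 5; 7 ⊕ 5 = 2.
C[3]: E(K, 2) = 7; 2 ⊕ 7 = 5.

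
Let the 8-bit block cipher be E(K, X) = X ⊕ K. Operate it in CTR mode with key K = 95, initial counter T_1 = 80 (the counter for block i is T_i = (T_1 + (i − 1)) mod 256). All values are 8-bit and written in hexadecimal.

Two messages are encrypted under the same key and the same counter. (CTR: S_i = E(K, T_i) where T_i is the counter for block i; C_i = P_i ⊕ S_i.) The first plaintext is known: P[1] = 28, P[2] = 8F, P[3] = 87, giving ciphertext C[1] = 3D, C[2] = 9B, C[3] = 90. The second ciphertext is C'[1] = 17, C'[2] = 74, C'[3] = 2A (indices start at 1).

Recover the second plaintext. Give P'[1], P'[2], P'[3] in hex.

P'[1] = 02, P'[2] = 60, P'[3] = 3D

In CTR with a reused counter, both messages share the same keystream S_i, so C_i ⊕ C'_i = P_i ⊕ P'_i and thus P'_i = P_i ⊕ C_i ⊕ C'_i.
P'[1]: 28 ⊕ 3D ⊕ 17 = 02.
P'[2]: 8F ⊕ 9B ⊕ 74 = 60.
P'[3]: 87 ⊕ 90 ⊕ 2A = 3D.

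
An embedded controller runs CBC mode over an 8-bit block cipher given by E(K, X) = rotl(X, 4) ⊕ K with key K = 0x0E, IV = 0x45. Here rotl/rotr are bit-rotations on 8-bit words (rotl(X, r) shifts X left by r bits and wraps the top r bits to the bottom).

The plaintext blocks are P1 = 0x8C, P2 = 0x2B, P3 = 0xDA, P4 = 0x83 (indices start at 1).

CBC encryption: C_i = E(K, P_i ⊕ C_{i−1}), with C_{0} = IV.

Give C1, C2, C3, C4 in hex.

C1: P1 ⊕ 0x45 = 0xC9; E(K, 0xC9) = 0x92.
C2: P2 ⊕ 0x92 = 0xB9; E(K, 0xB9) = 0x95.
C3: P3 ⊕ 0x95 = 0x4F; E(K, 0x4F) = 0xFA.
C4: P4 ⊕ 0xFA = 0x79; E(K, 0x79) = 0x99.

C1 = 0x92, C2 = 0x95, C3 = 0xFA, C4 = 0x99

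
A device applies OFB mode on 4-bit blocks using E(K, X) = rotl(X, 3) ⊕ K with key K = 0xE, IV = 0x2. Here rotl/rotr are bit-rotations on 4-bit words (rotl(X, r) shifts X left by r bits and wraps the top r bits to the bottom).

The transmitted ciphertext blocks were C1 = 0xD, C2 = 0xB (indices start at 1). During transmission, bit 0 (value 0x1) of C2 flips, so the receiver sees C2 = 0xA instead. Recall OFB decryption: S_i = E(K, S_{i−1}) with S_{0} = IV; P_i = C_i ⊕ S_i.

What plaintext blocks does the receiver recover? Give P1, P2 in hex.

Only C2 changed, to 0xA. In OFB, a change in C_i flips the same bit in P_i only; the keystream is unaffected. Decrypting the received ciphertext:
P1: S = E(K, 0x2) = 0xF; 0xD ⊕ 0xF = 0x2.
P2: S = E(K, 0xF) = 0x1; 0xA ⊕ 0x1 = 0xB.
Blocks that differ from the original plaintext: P2.

P1 = 0x2, P2 = 0xB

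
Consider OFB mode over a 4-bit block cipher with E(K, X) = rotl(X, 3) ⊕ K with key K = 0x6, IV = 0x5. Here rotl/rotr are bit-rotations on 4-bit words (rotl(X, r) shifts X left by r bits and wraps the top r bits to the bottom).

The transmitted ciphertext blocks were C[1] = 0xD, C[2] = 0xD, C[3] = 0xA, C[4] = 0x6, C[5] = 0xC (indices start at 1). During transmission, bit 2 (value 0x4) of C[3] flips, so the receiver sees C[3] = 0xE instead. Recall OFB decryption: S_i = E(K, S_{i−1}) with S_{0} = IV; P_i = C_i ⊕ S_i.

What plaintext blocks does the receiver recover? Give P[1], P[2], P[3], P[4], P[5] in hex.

P[1] = 0x1, P[2] = 0xD, P[3] = 0x8, P[4] = 0x3, P[5] = 0x0

Only C[3] changed, to 0xE. In OFB, a change in C_i flips the same bit in P_i only; the keystream is unaffected. Decrypting the received ciphertext:
P[1]: S = E(K, 0x5) = 0xC; 0xD ⊕ 0xC = 0x1.
P[2]: S = E(K, 0xC) = 0x0; 0xD ⊕ 0x0 = 0xD.
P[3]: S = E(K, 0x0) = 0x6; 0xE ⊕ 0x6 = 0x8.
P[4]: S = E(K, 0x6) = 0x5; 0x6 ⊕ 0x5 = 0x3.
P[5]: S = E(K, 0x5) = 0xC; 0xC ⊕ 0xC = 0x0.
Blocks that differ from the original plaintext: P[3].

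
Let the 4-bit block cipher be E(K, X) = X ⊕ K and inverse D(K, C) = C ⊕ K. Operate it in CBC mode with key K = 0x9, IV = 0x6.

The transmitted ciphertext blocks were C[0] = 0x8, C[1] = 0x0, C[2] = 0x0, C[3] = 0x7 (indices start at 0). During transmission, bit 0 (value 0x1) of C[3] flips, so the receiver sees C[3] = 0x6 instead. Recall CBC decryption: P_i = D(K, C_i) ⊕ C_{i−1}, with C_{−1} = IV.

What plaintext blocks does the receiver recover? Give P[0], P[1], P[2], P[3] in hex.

Only C[3] changed, to 0x6. In CBC, a change in C_i garbles P_i and flips the same bit in P_{i+1}. Decrypting the received ciphertext:
P[0]: D(K, 0x8) = 0x1; 0x1 ⊕ 0x6 = 0x7.
P[1]: D(K, 0x0) = 0x9; 0x9 ⊕ 0x8 = 0x1.
P[2]: D(K, 0x0) = 0x9; 0x9 ⊕ 0x0 = 0x9.
P[3]: D(K, 0x6) = 0xF; 0xF ⊕ 0x0 = 0xF.
Blocks that differ from the original plaintext: P[3].

P[0] = 0x7, P[1] = 0x1, P[2] = 0x9, P[3] = 0xF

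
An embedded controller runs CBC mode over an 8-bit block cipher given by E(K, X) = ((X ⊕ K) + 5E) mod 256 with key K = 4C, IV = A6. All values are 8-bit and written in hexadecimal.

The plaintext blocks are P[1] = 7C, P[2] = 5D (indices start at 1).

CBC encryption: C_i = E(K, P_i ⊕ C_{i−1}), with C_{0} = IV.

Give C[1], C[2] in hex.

C[1] = F4, C[2] = 43

C[1]: P[1] ⊕ A6 = DA; E(K, DA) = F4.
C[2]: P[2] ⊕ F4 = A9; E(K, A9) = 43.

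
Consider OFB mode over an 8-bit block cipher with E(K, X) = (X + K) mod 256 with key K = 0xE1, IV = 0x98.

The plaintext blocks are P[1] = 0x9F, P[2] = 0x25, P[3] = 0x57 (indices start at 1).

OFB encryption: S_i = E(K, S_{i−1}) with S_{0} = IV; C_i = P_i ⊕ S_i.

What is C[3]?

C[3] = 0x6C

C[1]: S = E(K, 0x98) = 0x79; 0x9F ⊕ 0x79 = 0xE6.
C[2]: S = E(K, 0x79) = 0x5A; 0x25 ⊕ 0x5A = 0x7F.
C[3]: S = E(K, 0x5A) = 0x3B; 0x57 ⊕ 0x3B = 0x6C.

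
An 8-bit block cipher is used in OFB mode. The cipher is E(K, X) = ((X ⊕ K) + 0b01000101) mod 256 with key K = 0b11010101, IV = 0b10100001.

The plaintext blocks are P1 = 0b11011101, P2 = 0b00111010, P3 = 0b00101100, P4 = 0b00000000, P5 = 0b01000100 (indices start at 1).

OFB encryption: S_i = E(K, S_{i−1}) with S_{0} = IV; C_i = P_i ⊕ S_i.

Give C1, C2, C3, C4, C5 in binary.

C1 = 0b01100100, C2 = 0b10001011, C3 = 0b10000101, C4 = 0b11000001, C5 = 0b00011101

C1: S = E(K, 0b10100001) = 0b10111001; 0b11011101 ⊕ 0b10111001 = 0b01100100.
C2: S = E(K, 0b10111001) = 0b10110001; 0b00111010 ⊕ 0b10110001 = 0b10001011.
C3: S = E(K, 0b10110001) = 0b10101001; 0b00101100 ⊕ 0b10101001 = 0b10000101.
C4: S = E(K, 0b10101001) = 0b11000001; 0b00000000 ⊕ 0b11000001 = 0b11000001.
C5: S = E(K, 0b11000001) = 0b01011001; 0b01000100 ⊕ 0b01011001 = 0b00011101.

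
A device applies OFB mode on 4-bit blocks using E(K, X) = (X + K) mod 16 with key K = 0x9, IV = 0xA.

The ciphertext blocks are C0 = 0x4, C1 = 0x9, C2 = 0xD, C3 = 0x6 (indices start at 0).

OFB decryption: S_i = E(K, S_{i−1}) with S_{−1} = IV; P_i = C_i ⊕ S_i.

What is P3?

P3 = 0x8

P0: S = E(K, 0xA) = 0x3; 0x4 ⊕ 0x3 = 0x7.
P1: S = E(K, 0x3) = 0xC; 0x9 ⊕ 0xC = 0x5.
P2: S = E(K, 0xC) = 0x5; 0xD ⊕ 0x5 = 0x8.
P3: S = E(K, 0x5) = 0xE; 0x6 ⊕ 0xE = 0x8.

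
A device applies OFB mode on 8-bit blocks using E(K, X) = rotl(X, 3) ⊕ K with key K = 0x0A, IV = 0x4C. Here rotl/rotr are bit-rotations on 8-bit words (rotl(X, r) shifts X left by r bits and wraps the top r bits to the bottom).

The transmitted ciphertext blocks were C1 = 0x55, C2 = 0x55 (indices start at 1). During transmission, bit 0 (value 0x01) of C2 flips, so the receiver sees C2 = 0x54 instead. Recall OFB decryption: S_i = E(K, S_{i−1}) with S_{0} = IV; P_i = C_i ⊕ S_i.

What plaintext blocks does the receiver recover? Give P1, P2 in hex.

P1 = 0x3D, P2 = 0x1D

Only C2 changed, to 0x54. In OFB, a change in C_i flips the same bit in P_i only; the keystream is unaffected. Decrypting the received ciphertext:
P1: S = E(K, 0x4C) = 0x68; 0x55 ⊕ 0x68 = 0x3D.
P2: S = E(K, 0x68) = 0x49; 0x54 ⊕ 0x49 = 0x1D.
Blocks that differ from the original plaintext: P2.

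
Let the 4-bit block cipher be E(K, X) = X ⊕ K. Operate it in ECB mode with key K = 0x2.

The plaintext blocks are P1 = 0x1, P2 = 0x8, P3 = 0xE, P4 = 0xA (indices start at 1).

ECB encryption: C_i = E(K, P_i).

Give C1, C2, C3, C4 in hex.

C1 = 0x3, C2 = 0xA, C3 = 0xC, C4 = 0x8

C1: E(K, 0x1) = 0x3.
C2: E(K, 0x8) = 0xA.
C3: E(K, 0xE) = 0xC.
C4: E(K, 0xA) = 0x8.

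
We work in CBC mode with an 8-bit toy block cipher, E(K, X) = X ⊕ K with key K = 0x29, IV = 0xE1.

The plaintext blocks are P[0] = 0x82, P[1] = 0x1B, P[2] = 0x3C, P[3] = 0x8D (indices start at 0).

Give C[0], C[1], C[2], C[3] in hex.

C[0] = 0x4A, C[1] = 0x78, C[2] = 0x6D, C[3] = 0xC9

CBC encryption: C_i = E(K, P_i ⊕ C_{i−1}), with C_{−1} = IV.
C[0]: P[0] ⊕ 0xE1 = 0x63; E(K, 0x63) = 0x4A.
C[1]: P[1] ⊕ 0x4A = 0x51; E(K, 0x51) = 0x78.
C[2]: P[2] ⊕ 0x78 = 0x44; E(K, 0x44) = 0x6D.
C[3]: P[3] ⊕ 0x6D = 0xE0; E(K, 0xE0) = 0xC9.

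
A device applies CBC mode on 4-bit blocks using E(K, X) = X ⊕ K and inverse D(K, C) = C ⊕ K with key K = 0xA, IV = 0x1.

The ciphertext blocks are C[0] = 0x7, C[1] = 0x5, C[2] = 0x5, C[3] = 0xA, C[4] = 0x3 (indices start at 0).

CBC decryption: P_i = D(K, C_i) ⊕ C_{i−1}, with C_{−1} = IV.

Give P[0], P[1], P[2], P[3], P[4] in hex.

P[0] = 0xC, P[1] = 0x8, P[2] = 0xA, P[3] = 0x5, P[4] = 0x3

P[0]: D(K, 0x7) = 0xD; 0xD ⊕ 0x1 = 0xC.
P[1]: D(K, 0x5) = 0xF; 0xF ⊕ 0x7 = 0x8.
P[2]: D(K, 0x5) = 0xF; 0xF ⊕ 0x5 = 0xA.
P[3]: D(K, 0xA) = 0x0; 0x0 ⊕ 0x5 = 0x5.
P[4]: D(K, 0x3) = 0x9; 0x9 ⊕ 0xA = 0x3.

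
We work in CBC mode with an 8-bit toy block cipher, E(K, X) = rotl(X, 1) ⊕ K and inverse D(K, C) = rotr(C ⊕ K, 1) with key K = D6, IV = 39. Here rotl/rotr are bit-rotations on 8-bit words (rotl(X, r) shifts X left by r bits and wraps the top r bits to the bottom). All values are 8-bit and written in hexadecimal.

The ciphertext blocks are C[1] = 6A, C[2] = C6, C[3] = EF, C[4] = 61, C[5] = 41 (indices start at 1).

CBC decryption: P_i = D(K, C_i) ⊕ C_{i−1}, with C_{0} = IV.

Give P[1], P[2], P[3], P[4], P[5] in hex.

P[1]: D(K, 6A) = 5E; 5E ⊕ 39 = 67.
P[2]: D(K, C6) = 08; 08 ⊕ 6A = 62.
P[3]: D(K, EF) = 9C; 9C ⊕ C6 = 5A.
P[4]: D(K, 61) = DB; DB ⊕ EF = 34.
P[5]: D(K, 41) = CB; CB ⊕ 61 = AA.

P[1] = 67, P[2] = 62, P[3] = 5A, P[4] = 34, P[5] = AA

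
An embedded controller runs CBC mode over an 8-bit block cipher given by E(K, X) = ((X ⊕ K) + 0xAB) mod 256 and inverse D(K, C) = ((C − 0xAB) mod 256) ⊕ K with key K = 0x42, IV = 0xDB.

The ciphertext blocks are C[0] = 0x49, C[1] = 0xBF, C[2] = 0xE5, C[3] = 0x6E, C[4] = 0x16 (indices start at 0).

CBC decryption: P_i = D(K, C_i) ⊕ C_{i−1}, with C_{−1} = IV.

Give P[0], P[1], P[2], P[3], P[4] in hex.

P[0] = 0x07, P[1] = 0x1F, P[2] = 0xC7, P[3] = 0x64, P[4] = 0x47

P[0]: D(K, 0x49) = 0xDC; 0xDC ⊕ 0xDB = 0x07.
P[1]: D(K, 0xBF) = 0x56; 0x56 ⊕ 0x49 = 0x1F.
P[2]: D(K, 0xE5) = 0x78; 0x78 ⊕ 0xBF = 0xC7.
P[3]: D(K, 0x6E) = 0x81; 0x81 ⊕ 0xE5 = 0x64.
P[4]: D(K, 0x16) = 0x29; 0x29 ⊕ 0x6E = 0x47.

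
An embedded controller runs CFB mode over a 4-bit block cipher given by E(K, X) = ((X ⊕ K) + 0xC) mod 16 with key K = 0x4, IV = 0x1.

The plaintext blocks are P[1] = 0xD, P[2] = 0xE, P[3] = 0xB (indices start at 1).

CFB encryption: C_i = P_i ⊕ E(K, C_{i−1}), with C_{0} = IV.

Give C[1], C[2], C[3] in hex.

C[1]: E(K, 0x1) = 0x1; 0xD ⊕ 0x1 = 0xC.
C[2]: E(K, 0xC) = 0x4; 0xE ⊕ 0x4 = 0xA.
C[3]: E(K, 0xA) = 0xA; 0xB ⊕ 0xA = 0x1.

C[1] = 0xC, C[2] = 0xA, C[3] = 0x1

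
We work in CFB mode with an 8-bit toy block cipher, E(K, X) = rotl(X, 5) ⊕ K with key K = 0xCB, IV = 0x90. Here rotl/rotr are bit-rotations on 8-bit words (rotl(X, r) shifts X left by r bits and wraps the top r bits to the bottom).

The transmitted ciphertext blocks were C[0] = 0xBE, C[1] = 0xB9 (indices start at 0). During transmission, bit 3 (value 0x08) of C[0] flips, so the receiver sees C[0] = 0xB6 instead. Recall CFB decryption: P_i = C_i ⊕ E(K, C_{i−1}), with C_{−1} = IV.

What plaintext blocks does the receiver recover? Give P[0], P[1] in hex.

P[0] = 0x6F, P[1] = 0xA4

Only C[0] changed, to 0xB6. In CFB, a change in C_i flips the same bit in P_i and garbles P_{i+1}. Decrypting the received ciphertext:
P[0]: E(K, 0x90) = 0xD9; 0xB6 ⊕ 0xD9 = 0x6F.
P[1]: E(K, 0xB6) = 0x1D; 0xB9 ⊕ 0x1D = 0xA4.
Blocks that differ from the original plaintext: P[0], P[1].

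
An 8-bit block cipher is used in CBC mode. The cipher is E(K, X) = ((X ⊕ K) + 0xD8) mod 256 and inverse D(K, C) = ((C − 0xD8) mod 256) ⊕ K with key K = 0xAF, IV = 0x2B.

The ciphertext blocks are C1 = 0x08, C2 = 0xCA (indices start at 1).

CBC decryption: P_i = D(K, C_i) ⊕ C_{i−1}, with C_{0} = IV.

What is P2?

P2 = 0x55

P2: D(K, 0xCA) = 0x5D; 0x5D ⊕ 0x08 = 0x55.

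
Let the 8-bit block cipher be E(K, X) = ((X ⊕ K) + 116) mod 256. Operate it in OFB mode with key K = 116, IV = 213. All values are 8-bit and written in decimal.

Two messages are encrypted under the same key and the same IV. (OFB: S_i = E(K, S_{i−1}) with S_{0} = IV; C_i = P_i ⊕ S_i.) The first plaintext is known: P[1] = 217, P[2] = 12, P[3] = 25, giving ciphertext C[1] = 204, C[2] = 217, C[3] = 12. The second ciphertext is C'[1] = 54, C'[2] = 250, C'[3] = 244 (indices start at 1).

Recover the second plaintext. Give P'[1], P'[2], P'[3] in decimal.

P'[1] = 35, P'[2] = 47, P'[3] = 225

In OFB with a reused IV, both messages share the same keystream S_i, so C_i ⊕ C'_i = P_i ⊕ P'_i and thus P'_i = P_i ⊕ C_i ⊕ C'_i.
P'[1]: 217 ⊕ 204 ⊕ 54 = 35.
P'[2]: 12 ⊕ 217 ⊕ 250 = 47.
P'[3]: 25 ⊕ 12 ⊕ 244 = 225.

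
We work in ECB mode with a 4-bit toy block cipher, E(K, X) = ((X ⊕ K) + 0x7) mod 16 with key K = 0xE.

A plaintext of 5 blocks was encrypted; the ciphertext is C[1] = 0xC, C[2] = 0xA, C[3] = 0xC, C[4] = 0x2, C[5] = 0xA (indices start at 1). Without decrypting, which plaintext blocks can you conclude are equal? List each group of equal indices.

P[1] = P[3]; P[2] = P[5]

ECB encrypts each block independently with the same key, so equal ciphertext blocks imply equal plaintext blocks.
C[1] = C[3] = 0xC, so P[1] = P[3].
C[2] = C[5] = 0xA, so P[2] = P[5].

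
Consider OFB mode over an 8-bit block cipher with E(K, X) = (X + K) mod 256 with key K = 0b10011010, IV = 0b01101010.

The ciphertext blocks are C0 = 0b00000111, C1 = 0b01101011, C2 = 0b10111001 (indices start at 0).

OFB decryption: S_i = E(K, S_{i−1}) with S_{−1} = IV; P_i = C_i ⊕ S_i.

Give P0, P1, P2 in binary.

P0 = 0b00000011, P1 = 0b11110101, P2 = 0b10000001

P0: S = E(K, 0b01101010) = 0b00000100; 0b00000111 ⊕ 0b00000100 = 0b00000011.
P1: S = E(K, 0b00000100) = 0b10011110; 0b01101011 ⊕ 0b10011110 = 0b11110101.
P2: S = E(K, 0b10011110) = 0b00111000; 0b10111001 ⊕ 0b00111000 = 0b10000001.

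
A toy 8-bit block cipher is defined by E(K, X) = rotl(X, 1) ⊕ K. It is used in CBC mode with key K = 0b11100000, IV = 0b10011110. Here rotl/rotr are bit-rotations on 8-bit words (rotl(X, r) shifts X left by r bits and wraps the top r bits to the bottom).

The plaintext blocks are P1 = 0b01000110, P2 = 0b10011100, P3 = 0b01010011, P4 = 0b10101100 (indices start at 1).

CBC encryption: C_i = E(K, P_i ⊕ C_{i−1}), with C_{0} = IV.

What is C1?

C1: P1 ⊕ 0b10011110 = 0b11011000; E(K, 0b11011000) = 0b01010001.

C1 = 0b01010001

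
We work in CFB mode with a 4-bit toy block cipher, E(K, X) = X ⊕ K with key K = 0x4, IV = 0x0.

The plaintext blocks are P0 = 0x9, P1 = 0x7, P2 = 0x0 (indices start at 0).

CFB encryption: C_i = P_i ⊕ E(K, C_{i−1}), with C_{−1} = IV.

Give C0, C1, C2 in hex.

C0: E(K, 0x0) = 0x4; 0x9 ⊕ 0x4 = 0xD.
C1: E(K, 0xD) = 0x9; 0x7 ⊕ 0x9 = 0xE.
C2: E(K, 0xE) = 0xA; 0x0 ⊕ 0xA = 0xA.

C0 = 0xD, C1 = 0xE, C2 = 0xA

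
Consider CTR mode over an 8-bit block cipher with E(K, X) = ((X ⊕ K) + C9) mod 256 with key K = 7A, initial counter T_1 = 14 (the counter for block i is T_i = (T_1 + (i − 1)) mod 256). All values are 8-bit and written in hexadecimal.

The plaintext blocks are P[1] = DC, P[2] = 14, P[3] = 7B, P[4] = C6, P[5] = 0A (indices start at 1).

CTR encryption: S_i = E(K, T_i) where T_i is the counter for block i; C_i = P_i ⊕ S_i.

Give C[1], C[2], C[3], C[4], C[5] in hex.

C[1] = EB, C[2] = 2C, C[3] = 4E, C[4] = F0, C[5] = 21

C[1]: T = 14, S = E(K, T) = 37; DC ⊕ 37 = EB.
C[2]: T = 15, S = E(K, T) = 38; 14 ⊕ 38 = 2C.
C[3]: T = 16, S = E(K, T) = 35; 7B ⊕ 35 = 4E.
C[4]: T = 17, S = E(K, T) = 36; C6 ⊕ 36 = F0.
C[5]: T = 18, S = E(K, T) = 2B; 0A ⊕ 2B = 21.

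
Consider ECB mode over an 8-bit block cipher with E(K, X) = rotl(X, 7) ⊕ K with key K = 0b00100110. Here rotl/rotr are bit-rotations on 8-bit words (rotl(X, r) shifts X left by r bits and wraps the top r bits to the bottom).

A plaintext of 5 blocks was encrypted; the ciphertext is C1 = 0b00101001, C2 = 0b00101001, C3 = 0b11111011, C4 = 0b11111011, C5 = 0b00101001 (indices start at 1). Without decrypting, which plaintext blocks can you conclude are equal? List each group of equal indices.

ECB encrypts each block independently with the same key, so equal ciphertext blocks imply equal plaintext blocks.
C1 = C2 = C5 = 0b00101001, so P1 = P2 = P5.
C3 = C4 = 0b11111011, so P3 = P4.

P1 = P2 = P5; P3 = P4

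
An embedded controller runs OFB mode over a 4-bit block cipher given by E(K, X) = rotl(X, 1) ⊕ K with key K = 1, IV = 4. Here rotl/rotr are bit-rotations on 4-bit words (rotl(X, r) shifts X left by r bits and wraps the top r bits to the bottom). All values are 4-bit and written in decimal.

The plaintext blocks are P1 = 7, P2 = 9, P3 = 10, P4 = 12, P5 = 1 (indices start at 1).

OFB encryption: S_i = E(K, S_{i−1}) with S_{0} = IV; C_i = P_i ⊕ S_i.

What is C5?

C5 = 7

C1: S = E(K, 4) = 9; 7 ⊕ 9 = 14.
C2: S = E(K, 9) = 2; 9 ⊕ 2 = 11.
C3: S = E(K, 2) = 5; 10 ⊕ 5 = 15.
C4: S = E(K, 5) = 11; 12 ⊕ 11 = 7.
C5: S = E(K, 11) = 6; 1 ⊕ 6 = 7.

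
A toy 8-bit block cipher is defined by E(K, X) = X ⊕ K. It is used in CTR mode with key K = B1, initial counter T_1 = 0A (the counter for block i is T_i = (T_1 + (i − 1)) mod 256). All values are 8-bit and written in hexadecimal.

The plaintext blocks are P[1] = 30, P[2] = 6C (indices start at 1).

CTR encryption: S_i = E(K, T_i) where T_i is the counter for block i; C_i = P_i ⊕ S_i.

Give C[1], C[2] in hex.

C[1]: T = 0A, S = E(K, T) = BB; 30 ⊕ BB = 8B.
C[2]: T = 0B, S = E(K, T) = BA; 6C ⊕ BA = D6.

C[1] = 8B, C[2] = D6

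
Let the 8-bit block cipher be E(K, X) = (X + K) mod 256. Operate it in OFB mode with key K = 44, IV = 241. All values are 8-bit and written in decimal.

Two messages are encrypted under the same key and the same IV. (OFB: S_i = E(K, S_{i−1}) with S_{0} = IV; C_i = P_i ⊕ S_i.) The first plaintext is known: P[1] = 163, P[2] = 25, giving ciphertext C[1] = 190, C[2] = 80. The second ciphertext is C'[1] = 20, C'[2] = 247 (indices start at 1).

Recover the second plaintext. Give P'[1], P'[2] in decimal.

P'[1] = 9, P'[2] = 190

In OFB with a reused IV, both messages share the same keystream S_i, so C_i ⊕ C'_i = P_i ⊕ P'_i and thus P'_i = P_i ⊕ C_i ⊕ C'_i.
P'[1]: 163 ⊕ 190 ⊕ 20 = 9.
P'[2]: 25 ⊕ 80 ⊕ 247 = 190.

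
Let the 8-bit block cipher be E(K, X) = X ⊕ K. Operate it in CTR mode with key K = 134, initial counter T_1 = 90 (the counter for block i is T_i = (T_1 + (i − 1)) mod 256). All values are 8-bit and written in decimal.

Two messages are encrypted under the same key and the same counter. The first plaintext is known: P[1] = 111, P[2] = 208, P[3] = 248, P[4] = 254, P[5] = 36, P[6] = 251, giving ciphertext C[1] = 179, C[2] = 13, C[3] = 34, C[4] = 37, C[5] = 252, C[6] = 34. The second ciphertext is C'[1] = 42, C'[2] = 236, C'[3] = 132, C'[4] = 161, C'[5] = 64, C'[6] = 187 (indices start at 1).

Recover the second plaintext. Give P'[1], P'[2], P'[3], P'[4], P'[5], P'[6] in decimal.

In CTR with a reused counter, both messages share the same keystream S_i, so C_i ⊕ C'_i = P_i ⊕ P'_i and thus P'_i = P_i ⊕ C_i ⊕ C'_i.
P'[1]: 111 ⊕ 179 ⊕ 42 = 246.
P'[2]: 208 ⊕ 13 ⊕ 236 = 49.
P'[3]: 248 ⊕ 34 ⊕ 132 = 94.
P'[4]: 254 ⊕ 37 ⊕ 161 = 122.
P'[5]: 36 ⊕ 252 ⊕ 64 = 152.
P'[6]: 251 ⊕ 34 ⊕ 187 = 98.

P'[1] = 246, P'[2] = 49, P'[3] = 94, P'[4] = 122, P'[5] = 152, P'[6] = 98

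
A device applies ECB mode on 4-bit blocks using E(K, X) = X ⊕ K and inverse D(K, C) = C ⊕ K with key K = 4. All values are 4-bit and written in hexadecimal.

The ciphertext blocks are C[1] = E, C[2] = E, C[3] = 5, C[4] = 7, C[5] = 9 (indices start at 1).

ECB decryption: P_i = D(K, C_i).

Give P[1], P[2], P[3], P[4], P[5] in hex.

P[1]: D(K, E) = A.
P[2]: D(K, E) = A.
P[3]: D(K, 5) = 1.
P[4]: D(K, 7) = 3.
P[5]: D(K, 9) = D.

P[1] = A, P[2] = A, P[3] = 1, P[4] = 3, P[5] = D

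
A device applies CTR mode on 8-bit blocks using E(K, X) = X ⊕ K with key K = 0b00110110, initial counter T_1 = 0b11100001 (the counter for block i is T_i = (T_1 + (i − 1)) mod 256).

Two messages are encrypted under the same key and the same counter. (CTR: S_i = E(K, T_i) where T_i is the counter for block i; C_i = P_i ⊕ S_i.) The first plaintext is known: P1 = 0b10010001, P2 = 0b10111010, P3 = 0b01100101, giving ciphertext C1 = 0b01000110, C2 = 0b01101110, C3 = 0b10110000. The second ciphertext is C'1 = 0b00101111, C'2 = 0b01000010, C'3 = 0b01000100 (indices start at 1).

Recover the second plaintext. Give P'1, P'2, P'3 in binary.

In CTR with a reused counter, both messages share the same keystream S_i, so C_i ⊕ C'_i = P_i ⊕ P'_i and thus P'_i = P_i ⊕ C_i ⊕ C'_i.
P'1: 0b10010001 ⊕ 0b01000110 ⊕ 0b00101111 = 0b11111000.
P'2: 0b10111010 ⊕ 0b01101110 ⊕ 0b01000010 = 0b10010110.
P'3: 0b01100101 ⊕ 0b10110000 ⊕ 0b01000100 = 0b10010001.

P'1 = 0b11111000, P'2 = 0b10010110, P'3 = 0b10010001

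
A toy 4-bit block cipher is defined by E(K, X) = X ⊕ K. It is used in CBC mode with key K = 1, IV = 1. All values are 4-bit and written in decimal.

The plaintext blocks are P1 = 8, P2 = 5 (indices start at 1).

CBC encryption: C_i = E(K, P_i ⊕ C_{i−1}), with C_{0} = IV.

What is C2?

C1: P1 ⊕ 1 = 9; E(K, 9) = 8.
C2: P2 ⊕ 8 = 13; E(K, 13) = 12.

C2 = 12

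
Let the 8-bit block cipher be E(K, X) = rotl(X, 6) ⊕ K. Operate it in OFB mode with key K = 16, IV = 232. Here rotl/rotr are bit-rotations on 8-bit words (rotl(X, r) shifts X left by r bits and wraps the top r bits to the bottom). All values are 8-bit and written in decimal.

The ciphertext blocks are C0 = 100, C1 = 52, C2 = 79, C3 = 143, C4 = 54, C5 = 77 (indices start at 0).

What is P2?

P2 = 249

OFB decryption: S_i = E(K, S_{i−1}) with S_{−1} = IV; P_i = C_i ⊕ S_i.
P0: S = E(K, 232) = 42; 100 ⊕ 42 = 78.
P1: S = E(K, 42) = 154; 52 ⊕ 154 = 174.
P2: S = E(K, 154) = 182; 79 ⊕ 182 = 249.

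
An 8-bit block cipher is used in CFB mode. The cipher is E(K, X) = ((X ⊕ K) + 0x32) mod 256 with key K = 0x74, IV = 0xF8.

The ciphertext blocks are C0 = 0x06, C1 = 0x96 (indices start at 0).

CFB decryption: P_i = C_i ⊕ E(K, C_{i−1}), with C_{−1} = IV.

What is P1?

P1: E(K, 0x06) = 0xA4; 0x96 ⊕ 0xA4 = 0x32.

P1 = 0x32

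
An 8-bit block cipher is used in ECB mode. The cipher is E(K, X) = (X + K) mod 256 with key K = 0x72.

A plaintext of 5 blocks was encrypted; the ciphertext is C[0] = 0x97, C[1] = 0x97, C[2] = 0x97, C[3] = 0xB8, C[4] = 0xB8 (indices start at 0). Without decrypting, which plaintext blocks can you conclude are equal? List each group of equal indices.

ECB encrypts each block independently with the same key, so equal ciphertext blocks imply equal plaintext blocks.
C[0] = C[1] = C[2] = 0x97, so P[0] = P[1] = P[2].
C[3] = C[4] = 0xB8, so P[3] = P[4].

P[0] = P[1] = P[2]; P[3] = P[4]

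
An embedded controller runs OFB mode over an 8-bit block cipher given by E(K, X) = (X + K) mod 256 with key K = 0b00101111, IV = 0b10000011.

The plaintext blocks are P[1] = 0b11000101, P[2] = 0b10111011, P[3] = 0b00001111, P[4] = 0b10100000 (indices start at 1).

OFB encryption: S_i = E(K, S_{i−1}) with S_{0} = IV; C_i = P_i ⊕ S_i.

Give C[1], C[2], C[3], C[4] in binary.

C[1]: S = E(K, 0b10000011) = 0b10110010; 0b11000101 ⊕ 0b10110010 = 0b01110111.
C[2]: S = E(K, 0b10110010) = 0b11100001; 0b10111011 ⊕ 0b11100001 = 0b01011010.
C[3]: S = E(K, 0b11100001) = 0b00010000; 0b00001111 ⊕ 0b00010000 = 0b00011111.
C[4]: S = E(K, 0b00010000) = 0b00111111; 0b10100000 ⊕ 0b00111111 = 0b10011111.

C[1] = 0b01110111, C[2] = 0b01011010, C[3] = 0b00011111, C[4] = 0b10011111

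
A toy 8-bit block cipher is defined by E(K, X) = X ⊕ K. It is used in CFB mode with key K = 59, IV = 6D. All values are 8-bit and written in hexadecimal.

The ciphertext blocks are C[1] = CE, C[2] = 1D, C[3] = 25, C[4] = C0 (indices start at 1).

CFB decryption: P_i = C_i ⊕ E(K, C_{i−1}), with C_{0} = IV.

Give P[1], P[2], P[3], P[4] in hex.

P[1]: E(K, 6D) = 34; CE ⊕ 34 = FA.
P[2]: E(K, CE) = 97; 1D ⊕ 97 = 8A.
P[3]: E(K, 1D) = 44; 25 ⊕ 44 = 61.
P[4]: E(K, 25) = 7C; C0 ⊕ 7C = BC.

P[1] = FA, P[2] = 8A, P[3] = 61, P[4] = BC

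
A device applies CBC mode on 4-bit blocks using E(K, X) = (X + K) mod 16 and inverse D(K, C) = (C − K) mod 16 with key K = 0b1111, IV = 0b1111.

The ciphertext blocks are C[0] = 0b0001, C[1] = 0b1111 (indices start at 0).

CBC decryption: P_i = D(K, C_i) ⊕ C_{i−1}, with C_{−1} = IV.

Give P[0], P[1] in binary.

P[0] = 0b1101, P[1] = 0b0001

P[0]: D(K, 0b0001) = 0b0010; 0b0010 ⊕ 0b1111 = 0b1101.
P[1]: D(K, 0b1111) = 0b0000; 0b0000 ⊕ 0b0001 = 0b0001.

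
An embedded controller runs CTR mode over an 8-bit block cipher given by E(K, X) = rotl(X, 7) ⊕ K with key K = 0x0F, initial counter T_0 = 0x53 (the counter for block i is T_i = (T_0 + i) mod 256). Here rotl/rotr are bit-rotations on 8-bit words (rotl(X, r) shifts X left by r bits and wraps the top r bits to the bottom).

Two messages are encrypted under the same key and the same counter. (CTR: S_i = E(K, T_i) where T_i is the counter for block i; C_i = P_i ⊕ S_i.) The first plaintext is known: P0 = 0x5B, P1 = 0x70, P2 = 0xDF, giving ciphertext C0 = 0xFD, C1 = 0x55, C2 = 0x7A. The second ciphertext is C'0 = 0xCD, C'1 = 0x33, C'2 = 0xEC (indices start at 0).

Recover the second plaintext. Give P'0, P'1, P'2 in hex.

P'0 = 0x6B, P'1 = 0x16, P'2 = 0x49

In CTR with a reused counter, both messages share the same keystream S_i, so C_i ⊕ C'_i = P_i ⊕ P'_i and thus P'_i = P_i ⊕ C_i ⊕ C'_i.
P'0: 0x5B ⊕ 0xFD ⊕ 0xCD = 0x6B.
P'1: 0x70 ⊕ 0x55 ⊕ 0x33 = 0x16.
P'2: 0xDF ⊕ 0x7A ⊕ 0xEC = 0x49.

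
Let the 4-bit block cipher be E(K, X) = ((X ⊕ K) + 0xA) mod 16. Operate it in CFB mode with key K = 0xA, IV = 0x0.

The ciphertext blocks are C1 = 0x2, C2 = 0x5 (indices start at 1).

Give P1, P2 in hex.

CFB decryption: P_i = C_i ⊕ E(K, C_{i−1}), with C_{0} = IV.
P1: E(K, 0x0) = 0x4; 0x2 ⊕ 0x4 = 0x6.
P2: E(K, 0x2) = 0x2; 0x5 ⊕ 0x2 = 0x7.

P1 = 0x6, P2 = 0x7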